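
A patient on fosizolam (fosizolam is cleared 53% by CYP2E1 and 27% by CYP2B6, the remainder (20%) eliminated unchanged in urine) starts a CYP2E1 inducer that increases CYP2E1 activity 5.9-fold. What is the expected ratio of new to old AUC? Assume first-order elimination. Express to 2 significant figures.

0.28

CYP2E1: 0.53 × 5.9 = 3.127
CYP2B6: 0.27 (unchanged)
Other: 0.2 (unchanged)
CL_new/CL_old = 3.127 + 0.27 + 0.2 = 3.597.
Since AUC ∝ 1/CL, the ratio is 1 / 3.597 = 0.28.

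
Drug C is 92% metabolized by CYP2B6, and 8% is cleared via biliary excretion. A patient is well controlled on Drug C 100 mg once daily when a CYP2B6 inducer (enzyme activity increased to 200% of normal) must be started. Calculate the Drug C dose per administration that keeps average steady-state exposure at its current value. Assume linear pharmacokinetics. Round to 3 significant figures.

192 mg

The CYP2B6 pathway (92% of clearance) is boosted to 2× activity: 0.92 × 2 = 1.84.
Non-CYP routes (8%) are unchanged.
New clearance relative to baseline: 1.84 + 0.08 = 1.92.
Exposure is unchanged when dose changes in proportion to clearance. New dose = 100 mg × 1.92 = 192 mg.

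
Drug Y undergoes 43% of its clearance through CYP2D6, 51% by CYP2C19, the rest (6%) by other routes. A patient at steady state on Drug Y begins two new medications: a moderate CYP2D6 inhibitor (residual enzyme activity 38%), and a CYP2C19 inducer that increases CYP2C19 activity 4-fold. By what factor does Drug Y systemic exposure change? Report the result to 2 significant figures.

CYP2D6: 0.43 × 0.38 = 0.1634
CYP2C19: 0.51 × 4 = 2.04
Other: 0.06 (unchanged)
CL_new/CL_old = 0.1634 + 2.04 + 0.06 = 2.2634.
Because systemic exposure varies inversely with clearance, the combined effect is 1 / 2.2634 = 0.44.

0.44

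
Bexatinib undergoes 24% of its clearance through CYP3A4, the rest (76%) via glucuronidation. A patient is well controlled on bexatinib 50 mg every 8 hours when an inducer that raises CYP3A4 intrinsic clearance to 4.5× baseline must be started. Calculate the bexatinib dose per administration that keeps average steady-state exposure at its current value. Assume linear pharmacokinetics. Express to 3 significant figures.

92.0 mg

The CYP3A4 pathway (24% of clearance) rises to 4.5× activity: 0.24 × 4.5 = 1.08.
Non-CYP routes (76%) are unchanged.
Relative clearance = 1.08 + 0.76 = 1.84.
To maintain the same steady-state level, dose must scale with clearance: new dose = 50 × 1.84 = 92.0 mg.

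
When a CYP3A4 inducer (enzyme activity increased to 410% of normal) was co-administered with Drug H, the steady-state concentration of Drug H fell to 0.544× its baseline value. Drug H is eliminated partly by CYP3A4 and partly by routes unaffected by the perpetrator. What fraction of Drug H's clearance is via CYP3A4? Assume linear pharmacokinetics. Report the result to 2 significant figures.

0.27

Let fm be the CYP3A4 fraction. New clearance relative to baseline = fm × 4.1 + (1 − fm).
Steady-state concentration ratio = 1 / (new CL fraction), so new CL fraction = 1 / 0.544 = 1.838.
fm × 4.1 + 1 − fm = 1.838  ⇒  fm × (4.1 − 1) = 0.8382  ⇒  fm = 0.27.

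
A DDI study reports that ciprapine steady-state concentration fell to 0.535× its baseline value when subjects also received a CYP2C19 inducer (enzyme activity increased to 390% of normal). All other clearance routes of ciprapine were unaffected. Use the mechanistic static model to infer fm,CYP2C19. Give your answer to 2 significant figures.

0.30

Let fm be the CYP2C19 fraction. New clearance relative to baseline = fm × 3.9 + (1 − fm).
Steady-state concentration ratio = 1 / (new CL fraction), so new CL fraction = 1 / 0.535 = 1.869.
fm × 3.9 + 1 − fm = 1.869  ⇒  fm × (3.9 − 1) = 0.8692  ⇒  fm = 0.30.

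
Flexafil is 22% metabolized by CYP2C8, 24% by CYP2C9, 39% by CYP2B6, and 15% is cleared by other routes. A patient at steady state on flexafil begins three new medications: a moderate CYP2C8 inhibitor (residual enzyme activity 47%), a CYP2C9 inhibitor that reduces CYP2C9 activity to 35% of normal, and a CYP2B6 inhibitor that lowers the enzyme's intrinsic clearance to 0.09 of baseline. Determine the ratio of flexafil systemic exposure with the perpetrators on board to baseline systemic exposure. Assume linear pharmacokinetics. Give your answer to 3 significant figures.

2.68

CYP2C8: 0.22 × 0.47 = 0.1034
CYP2C9: 0.24 × 0.35 = 0.084
CYP2B6: 0.39 × 0.09 = 0.0351
Other: 0.15 (unchanged)
Relative clearance = 0.1034 + 0.084 + 0.0351 + 0.15 = 0.3725.
Systemic exposure ∝ 1/CL: fold-change = 1 / 0.3725 = 2.68.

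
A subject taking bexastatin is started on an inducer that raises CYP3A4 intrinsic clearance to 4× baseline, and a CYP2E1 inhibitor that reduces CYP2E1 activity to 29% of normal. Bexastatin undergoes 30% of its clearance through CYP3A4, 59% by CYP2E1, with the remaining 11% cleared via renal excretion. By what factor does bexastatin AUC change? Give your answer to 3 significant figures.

CYP3A4: 0.3 × 4 = 1.2
CYP2E1: 0.59 × 0.29 = 0.1711
Other: 0.11 (unchanged)
New clearance relative to baseline: 1.2 + 0.1711 + 0.11 = 1.4811.
Net AUC ratio = 1 / 1.4811 = 0.675.

0.675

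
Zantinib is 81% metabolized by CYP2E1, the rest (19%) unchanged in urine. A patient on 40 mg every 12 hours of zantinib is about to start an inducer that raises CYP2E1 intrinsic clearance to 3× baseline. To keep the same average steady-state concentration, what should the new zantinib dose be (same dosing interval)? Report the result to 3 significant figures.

105 mg

CYP2E1: 0.81 × 3 = 2.43
Other: 0.19 (unchanged)
Relative clearance = 2.43 + 0.19 = 2.62.
Css,avg = (dose rate)/CL, so holding Css fixed requires dose ∝ CL: 40 × 2.62 = 105 mg.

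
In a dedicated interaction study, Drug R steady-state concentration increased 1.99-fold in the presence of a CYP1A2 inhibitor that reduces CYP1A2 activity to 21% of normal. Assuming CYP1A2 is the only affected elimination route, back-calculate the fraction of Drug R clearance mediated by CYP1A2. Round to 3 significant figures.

Let x = fm,CYP1A2. Because steady-state concentration ∝ 1/CL, relative clearance fell to 1/1.99 = 0.5025.
Only the CYP1A2 route changed, so 0.5025 = x·0.21 + (1 − x), giving x = 0.630.

0.630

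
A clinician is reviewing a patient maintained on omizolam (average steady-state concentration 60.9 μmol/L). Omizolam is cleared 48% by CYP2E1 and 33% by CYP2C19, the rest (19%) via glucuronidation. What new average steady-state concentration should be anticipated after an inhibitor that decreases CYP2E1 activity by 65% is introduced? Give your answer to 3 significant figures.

88.5 μmol/L

The CYP2E1 pathway (48% of clearance) drops to 0.35× activity: 0.48 × 0.35 = 0.168.
CYP2C19 (33%) and the residual 19% are unaffected.
New clearance relative to baseline: 0.168 + 0.33 + 0.19 = 0.688.
New average steady-state concentration = baseline ÷ relative clearance = 60.9 / 0.688 = 88.5 μmol/L.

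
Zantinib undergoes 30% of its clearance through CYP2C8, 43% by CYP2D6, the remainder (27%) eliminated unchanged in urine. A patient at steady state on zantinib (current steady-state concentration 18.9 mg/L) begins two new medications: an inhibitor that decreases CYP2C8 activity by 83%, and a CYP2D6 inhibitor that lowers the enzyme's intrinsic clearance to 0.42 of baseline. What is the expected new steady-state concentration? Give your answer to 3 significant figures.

The CYP2C8 pathway (30% of clearance) falls to 0.17× activity: 0.3 × 0.17 = 0.051.
The CYP2D6 pathway (43% of clearance) falls to 0.42× activity: 0.43 × 0.42 = 0.1806.
The remaining 27% of clearance is unaffected.
CL_new/CL_old = 0.051 + 0.1806 + 0.27 = 0.5016.
New steady-state concentration = 18.9 / 0.5016 = 37.7 mg/L (concentration scales inversely with clearance).

37.7 mg/L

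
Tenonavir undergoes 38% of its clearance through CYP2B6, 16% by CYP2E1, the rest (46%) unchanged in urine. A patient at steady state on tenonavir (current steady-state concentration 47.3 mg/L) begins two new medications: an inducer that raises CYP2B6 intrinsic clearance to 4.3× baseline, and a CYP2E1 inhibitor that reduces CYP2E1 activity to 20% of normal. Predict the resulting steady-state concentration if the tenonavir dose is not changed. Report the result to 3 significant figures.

The CYP2B6 pathway (38% of clearance) increases to 4.3× activity: 0.38 × 4.3 = 1.634.
The CYP2E1 pathway (16% of clearance) falls to 0.2× activity: 0.16 × 0.2 = 0.032.
Non-CYP routes (46%) are unchanged.
New clearance relative to baseline: 1.634 + 0.032 + 0.46 = 2.126.
Steady-state concentration ∝ 1/CL: new value = 47.3 / 2.126 = 22.2 mg/L.

22.2 mg/L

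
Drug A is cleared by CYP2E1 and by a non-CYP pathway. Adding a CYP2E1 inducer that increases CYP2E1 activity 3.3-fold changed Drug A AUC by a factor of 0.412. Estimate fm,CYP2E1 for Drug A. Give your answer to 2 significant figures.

0.62

Let fm be the CYP2E1 fraction. New clearance relative to baseline = fm × 3.3 + (1 − fm).
AUC ratio = 1 / (new CL fraction), so new CL fraction = 1 / 0.412 = 2.427.
fm × 3.3 + 1 − fm = 2.427  ⇒  fm × (3.3 − 1) = 1.427  ⇒  fm = 0.62.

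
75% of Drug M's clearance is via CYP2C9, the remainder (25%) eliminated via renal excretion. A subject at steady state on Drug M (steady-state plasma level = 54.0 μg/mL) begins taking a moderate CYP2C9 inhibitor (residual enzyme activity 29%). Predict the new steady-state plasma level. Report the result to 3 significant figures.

CYP2C9: 0.75 × 0.29 = 0.2175
Other: 0.25 (unchanged)
CL_new/CL_old = 0.2175 + 0.25 = 0.4675.
New steady-state plasma level = baseline ÷ relative clearance = 54.0 / 0.4675 = 116 μg/mL.

116 μg/mL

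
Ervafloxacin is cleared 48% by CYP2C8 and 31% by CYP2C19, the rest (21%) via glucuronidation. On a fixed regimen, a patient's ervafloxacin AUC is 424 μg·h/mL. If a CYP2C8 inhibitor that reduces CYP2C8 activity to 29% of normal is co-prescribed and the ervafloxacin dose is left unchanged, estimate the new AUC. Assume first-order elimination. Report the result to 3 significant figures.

CYP2C8: 0.48 × 0.29 = 0.1392
CYP2C19: 0.31 (unchanged)
Other: 0.21 (unchanged)
New clearance relative to baseline: 0.1392 + 0.31 + 0.21 = 0.6592.
AUC ∝ 1/CL, so new value = 424 / 0.6592 = 643 μg·h/mL.

643 μg·h/mL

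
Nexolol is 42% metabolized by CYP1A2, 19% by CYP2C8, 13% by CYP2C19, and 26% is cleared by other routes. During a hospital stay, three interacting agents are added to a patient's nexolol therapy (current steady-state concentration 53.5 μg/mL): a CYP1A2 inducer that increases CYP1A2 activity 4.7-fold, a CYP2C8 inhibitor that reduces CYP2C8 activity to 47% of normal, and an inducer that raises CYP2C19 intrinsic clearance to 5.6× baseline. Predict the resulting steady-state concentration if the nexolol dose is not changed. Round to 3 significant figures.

17.5 μg/mL

CYP1A2: 0.42 × 4.7 = 1.974
CYP2C8: 0.19 × 0.47 = 0.0893
CYP2C19: 0.13 × 5.6 = 0.728
Other: 0.26 (unchanged)
Relative clearance = 1.974 + 0.0893 + 0.728 + 0.26 = 3.0513.
New steady-state concentration = 53.5 / 3.0513 = 17.5 μg/mL (concentration scales inversely with clearance).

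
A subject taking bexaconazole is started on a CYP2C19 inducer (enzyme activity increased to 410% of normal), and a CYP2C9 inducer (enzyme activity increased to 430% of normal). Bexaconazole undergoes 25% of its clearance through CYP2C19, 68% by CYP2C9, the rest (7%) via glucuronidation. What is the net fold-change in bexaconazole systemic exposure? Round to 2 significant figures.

CYP2C19: 0.25 × 4.1 = 1.025
CYP2C9: 0.68 × 4.3 = 2.924
Other: 0.07 (unchanged)
New clearance relative to baseline: 1.025 + 2.924 + 0.07 = 4.019.
Net systemic exposure ratio = 1 / 4.019 = 0.25.

0.25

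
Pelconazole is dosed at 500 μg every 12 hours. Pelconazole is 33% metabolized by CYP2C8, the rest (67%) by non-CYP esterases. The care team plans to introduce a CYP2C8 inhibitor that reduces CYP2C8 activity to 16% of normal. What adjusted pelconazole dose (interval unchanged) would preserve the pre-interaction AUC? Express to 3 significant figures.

361 μg

The CYP2C8 pathway (33% of clearance) falls to 0.16× activity: 0.33 × 0.16 = 0.0528.
Non-CYP routes (67%) are unchanged.
CL_new/CL_old = 0.0528 + 0.67 = 0.7228.
Exposure is unchanged when dose changes in proportion to clearance. New dose = 500 μg × 0.7228 = 361 μg.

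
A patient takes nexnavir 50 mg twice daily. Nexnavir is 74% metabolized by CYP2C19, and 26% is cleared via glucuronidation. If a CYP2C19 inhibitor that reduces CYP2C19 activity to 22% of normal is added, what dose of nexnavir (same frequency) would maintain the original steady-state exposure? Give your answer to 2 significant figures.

The CYP2C19 pathway (74% of clearance) drops to 0.22× activity: 0.74 × 0.22 = 0.1628.
Non-CYP routes (26%) are unchanged.
New clearance relative to baseline: 0.1628 + 0.26 = 0.4228.
Css,avg = (dose rate)/CL, so holding Css fixed requires dose ∝ CL: 50 × 0.4228 = 21 mg.

21 mg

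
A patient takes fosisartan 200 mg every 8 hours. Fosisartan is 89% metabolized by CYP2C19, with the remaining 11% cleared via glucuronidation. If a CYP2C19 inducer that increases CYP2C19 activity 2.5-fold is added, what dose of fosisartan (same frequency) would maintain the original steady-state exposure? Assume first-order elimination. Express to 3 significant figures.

The CYP2C19 pathway (89% of clearance) is boosted to 2.5× activity: 0.89 × 2.5 = 2.225.
Non-CYP routes (11%) are unchanged.
Relative clearance = 2.225 + 0.11 = 2.335.
To maintain the same steady-state level, dose must scale with clearance: new dose = 200 × 2.335 = 467 mg.

467 mg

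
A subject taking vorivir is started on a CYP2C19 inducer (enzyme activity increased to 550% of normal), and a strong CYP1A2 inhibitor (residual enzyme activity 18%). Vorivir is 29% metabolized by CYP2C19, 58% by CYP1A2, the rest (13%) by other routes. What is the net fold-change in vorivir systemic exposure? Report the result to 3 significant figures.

The CYP2C19 pathway (29% of clearance) increases to 5.5× activity: 0.29 × 5.5 = 1.595.
The CYP1A2 pathway (58% of clearance) drops to 0.18× activity: 0.58 × 0.18 = 0.1044.
The remaining 13% of clearance is unaffected.
Relative clearance = 1.595 + 0.1044 + 0.13 = 1.8294.
Because systemic exposure varies inversely with clearance, the combined effect is 1 / 1.8294 = 0.547.

0.547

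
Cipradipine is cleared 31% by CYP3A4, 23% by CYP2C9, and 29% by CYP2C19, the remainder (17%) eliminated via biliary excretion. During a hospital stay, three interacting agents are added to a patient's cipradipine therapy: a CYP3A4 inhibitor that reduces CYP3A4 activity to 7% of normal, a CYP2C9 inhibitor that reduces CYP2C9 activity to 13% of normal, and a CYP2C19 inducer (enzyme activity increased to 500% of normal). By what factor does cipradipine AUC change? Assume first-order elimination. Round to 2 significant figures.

The CYP3A4 pathway (31% of clearance) is reduced to 0.07× activity: 0.31 × 0.07 = 0.0217.
The CYP2C9 pathway (23% of clearance) drops to 0.13× activity: 0.23 × 0.13 = 0.0299.
The CYP2C19 pathway (29% of clearance) is boosted to 5× activity: 0.29 × 5 = 1.45.
The remaining 17% of clearance is unaffected.
Relative clearance = 0.0217 + 0.0299 + 1.45 + 0.17 = 1.6716.
Net AUC ratio = 1 / 1.6716 = 0.60.

0.60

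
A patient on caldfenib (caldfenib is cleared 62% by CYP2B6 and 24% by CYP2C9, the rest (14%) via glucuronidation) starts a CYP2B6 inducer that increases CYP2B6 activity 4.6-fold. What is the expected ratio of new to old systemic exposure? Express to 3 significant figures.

0.309

CYP2B6: 0.62 × 4.6 = 2.852
CYP2C9: 0.24 (unchanged)
Other: 0.14 (unchanged)
CL_new/CL_old = 2.852 + 0.24 + 0.14 = 3.232.
Since systemic exposure ∝ 1/CL, the ratio is 1 / 3.232 = 0.309.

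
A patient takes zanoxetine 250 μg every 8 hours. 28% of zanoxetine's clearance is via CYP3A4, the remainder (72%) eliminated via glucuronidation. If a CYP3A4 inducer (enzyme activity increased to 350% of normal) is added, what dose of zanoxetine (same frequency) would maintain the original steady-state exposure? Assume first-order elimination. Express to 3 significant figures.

425 μg

CYP3A4: 0.28 × 3.5 = 0.98
Other: 0.72 (unchanged)
Relative clearance = 0.98 + 0.72 = 1.7.
To maintain the same steady-state level, dose must scale with clearance: new dose = 250 × 1.7 = 425 μg.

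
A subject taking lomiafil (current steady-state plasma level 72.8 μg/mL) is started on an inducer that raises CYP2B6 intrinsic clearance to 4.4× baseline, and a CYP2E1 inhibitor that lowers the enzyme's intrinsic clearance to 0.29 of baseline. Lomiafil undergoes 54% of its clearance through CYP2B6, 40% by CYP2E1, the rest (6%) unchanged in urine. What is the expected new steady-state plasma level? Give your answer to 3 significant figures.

CYP2B6: 0.54 × 4.4 = 2.376
CYP2E1: 0.4 × 0.29 = 0.116
Other: 0.06 (unchanged)
New clearance relative to baseline: 2.376 + 0.116 + 0.06 = 2.552.
Steady-state plasma level ∝ 1/CL: new value = 72.8 / 2.552 = 28.5 μg/mL.

28.5 μg/mL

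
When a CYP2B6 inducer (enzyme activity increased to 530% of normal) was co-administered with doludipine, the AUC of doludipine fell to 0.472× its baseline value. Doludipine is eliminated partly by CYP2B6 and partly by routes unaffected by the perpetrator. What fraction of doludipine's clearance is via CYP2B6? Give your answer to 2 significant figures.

0.26

CL'/CL = 1 / 0.472 = 2.119
5.3·fm + (1 − fm) = 2.119
fm = (2.119 − 1) / (5.3 − 1) = 0.26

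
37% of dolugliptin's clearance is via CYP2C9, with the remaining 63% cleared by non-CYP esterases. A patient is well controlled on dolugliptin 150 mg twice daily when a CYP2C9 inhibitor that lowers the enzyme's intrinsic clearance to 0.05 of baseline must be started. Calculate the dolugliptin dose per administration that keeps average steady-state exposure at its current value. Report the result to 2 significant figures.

97 mg

The CYP2C9 pathway (37% of clearance) falls to 0.05× activity: 0.37 × 0.05 = 0.0185.
Non-CYP routes (63%) are unchanged.
Relative clearance = 0.0185 + 0.63 = 0.6485.
To maintain the same steady-state level, dose must scale with clearance: new dose = 150 × 0.6485 = 97 mg.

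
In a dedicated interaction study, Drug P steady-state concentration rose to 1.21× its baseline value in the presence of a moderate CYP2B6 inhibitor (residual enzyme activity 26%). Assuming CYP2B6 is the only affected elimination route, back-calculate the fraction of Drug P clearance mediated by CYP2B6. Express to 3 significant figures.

Call the CYP2B6 fraction fm. After the interaction, CL_new/CL_old = fm × 0.26 + (1 − fm).
Steady-state concentration ratio = 1 / (new CL fraction), so new CL fraction = 1 / 1.21 = 0.8264.
fm × 0.26 + 1 − fm = 0.8264  ⇒  fm × (0.26 − 1) = −0.1736  ⇒  fm = 0.235.

0.235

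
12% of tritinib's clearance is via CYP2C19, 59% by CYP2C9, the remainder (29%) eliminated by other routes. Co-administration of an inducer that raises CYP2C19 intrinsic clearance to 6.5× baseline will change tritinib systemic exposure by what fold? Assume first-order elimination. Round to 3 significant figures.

0.602

The CYP2C19 pathway (12% of clearance) increases to 6.5× activity: 0.12 × 6.5 = 0.78.
CYP2C9 (59%) and the residual 29% are unaffected.
New clearance relative to baseline: 0.78 + 0.59 + 0.29 = 1.66.
Systemic exposure ratio = CL_old/CL_new = 1 / 1.66 = 0.602.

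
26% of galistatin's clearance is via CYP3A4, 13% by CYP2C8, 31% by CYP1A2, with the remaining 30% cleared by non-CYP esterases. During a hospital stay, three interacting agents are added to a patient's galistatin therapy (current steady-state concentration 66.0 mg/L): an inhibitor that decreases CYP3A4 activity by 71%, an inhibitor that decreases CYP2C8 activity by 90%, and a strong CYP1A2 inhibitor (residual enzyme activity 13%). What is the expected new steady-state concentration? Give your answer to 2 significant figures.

1.5 × 10² mg/L

CYP3A4: 0.26 × 0.29 = 0.0754
CYP2C8: 0.13 × 0.1 = 0.013
CYP1A2: 0.31 × 0.13 = 0.0403
Other: 0.3 (unchanged)
CL_new/CL_old = 0.0754 + 0.013 + 0.0403 + 0.3 = 0.4287.
Steady-state concentration ∝ 1/CL: new value = 66.0 / 0.4287 = 1.5 × 10² mg/L.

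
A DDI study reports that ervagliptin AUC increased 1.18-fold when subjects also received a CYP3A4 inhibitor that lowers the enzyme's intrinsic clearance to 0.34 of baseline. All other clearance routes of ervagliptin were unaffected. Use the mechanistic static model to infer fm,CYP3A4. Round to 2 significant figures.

CL'/CL = 1 / 1.18 = 0.8475
0.34·fm + (1 − fm) = 0.8475
fm = (0.8475 − 1) / (0.34 − 1) = 0.23

0.23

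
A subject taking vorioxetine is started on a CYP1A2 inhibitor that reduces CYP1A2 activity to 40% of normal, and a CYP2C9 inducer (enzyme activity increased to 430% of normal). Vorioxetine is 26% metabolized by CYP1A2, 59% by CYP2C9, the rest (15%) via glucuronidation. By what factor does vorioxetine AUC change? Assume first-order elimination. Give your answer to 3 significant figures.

The CYP1A2 pathway (26% of clearance) drops to 0.4× activity: 0.26 × 0.4 = 0.104.
The CYP2C9 pathway (59% of clearance) rises to 4.3× activity: 0.59 × 4.3 = 2.537.
The remaining 15% of clearance is unaffected.
CL_new/CL_old = 0.104 + 2.537 + 0.15 = 2.791.
AUC ∝ 1/CL: fold-change = 1 / 2.791 = 0.358.

0.358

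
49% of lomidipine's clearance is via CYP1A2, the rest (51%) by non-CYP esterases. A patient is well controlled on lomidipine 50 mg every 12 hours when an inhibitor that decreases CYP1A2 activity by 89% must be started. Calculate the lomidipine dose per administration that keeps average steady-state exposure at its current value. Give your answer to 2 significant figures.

CYP1A2: 0.49 × 0.11 = 0.0539
Other: 0.51 (unchanged)
Relative clearance = 0.0539 + 0.51 = 0.5639.
Exposure is unchanged when dose changes in proportion to clearance. New dose = 50 mg × 0.5639 = 28 mg.

28 mg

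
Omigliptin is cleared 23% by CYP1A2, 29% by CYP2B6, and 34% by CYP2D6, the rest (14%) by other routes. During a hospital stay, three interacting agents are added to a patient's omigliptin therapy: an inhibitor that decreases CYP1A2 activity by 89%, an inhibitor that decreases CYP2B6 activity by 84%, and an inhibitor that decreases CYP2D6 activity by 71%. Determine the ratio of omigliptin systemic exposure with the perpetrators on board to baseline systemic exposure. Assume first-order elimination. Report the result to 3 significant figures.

3.22

CYP1A2: 0.23 × 0.11 = 0.0253
CYP2B6: 0.29 × 0.16 = 0.0464
CYP2D6: 0.34 × 0.29 = 0.0986
Other: 0.14 (unchanged)
Relative clearance = 0.0253 + 0.0464 + 0.0986 + 0.14 = 0.3103.
Systemic exposure ∝ 1/CL: fold-change = 1 / 0.3103 = 3.22.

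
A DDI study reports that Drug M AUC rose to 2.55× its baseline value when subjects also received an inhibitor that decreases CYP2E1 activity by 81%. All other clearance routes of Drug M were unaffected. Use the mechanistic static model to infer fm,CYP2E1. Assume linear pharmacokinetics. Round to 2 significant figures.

0.75

Let x = fm,CYP2E1. Because AUC ∝ 1/CL, relative clearance fell to 1/2.55 = 0.3922.
Only the CYP2E1 route changed, so 0.3922 = x·0.19 + (1 − x), giving x = 0.75.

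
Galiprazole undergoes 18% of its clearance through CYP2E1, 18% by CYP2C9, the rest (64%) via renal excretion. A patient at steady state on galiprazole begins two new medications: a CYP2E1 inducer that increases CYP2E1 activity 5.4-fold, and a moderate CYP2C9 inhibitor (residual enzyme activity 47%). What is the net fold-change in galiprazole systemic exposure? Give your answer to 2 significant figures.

0.59

The CYP2E1 pathway (18% of clearance) rises to 5.4× activity: 0.18 × 5.4 = 0.972.
The CYP2C9 pathway (18% of clearance) is reduced to 0.47× activity: 0.18 × 0.47 = 0.0846.
Non-CYP routes (64%) are unchanged.
New clearance relative to baseline: 0.972 + 0.0846 + 0.64 = 1.6966.
Net systemic exposure ratio = 1 / 1.6966 = 0.59.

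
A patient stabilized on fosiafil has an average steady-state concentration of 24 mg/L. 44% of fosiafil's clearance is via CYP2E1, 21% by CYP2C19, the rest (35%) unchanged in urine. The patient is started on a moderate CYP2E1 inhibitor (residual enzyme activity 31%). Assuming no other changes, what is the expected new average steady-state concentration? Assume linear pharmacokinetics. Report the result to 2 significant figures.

34 mg/L

CYP2E1: 0.44 × 0.31 = 0.1364
CYP2C19: 0.21 (unchanged)
Other: 0.35 (unchanged)
New clearance relative to baseline: 0.1364 + 0.21 + 0.35 = 0.6964.
With dosing unchanged, average steady-state concentration scales as 1/CL: 24 / 0.6964 = 34 mg/L.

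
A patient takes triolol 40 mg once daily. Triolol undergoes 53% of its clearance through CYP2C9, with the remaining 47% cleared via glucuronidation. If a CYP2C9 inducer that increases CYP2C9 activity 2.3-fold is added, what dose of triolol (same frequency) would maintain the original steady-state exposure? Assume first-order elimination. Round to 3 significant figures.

67.6 mg

CYP2C9: 0.53 × 2.3 = 1.219
Other: 0.47 (unchanged)
New clearance relative to baseline: 1.219 + 0.47 = 1.689.
Exposure is unchanged when dose changes in proportion to clearance. New dose = 40 mg × 1.689 = 67.6 mg.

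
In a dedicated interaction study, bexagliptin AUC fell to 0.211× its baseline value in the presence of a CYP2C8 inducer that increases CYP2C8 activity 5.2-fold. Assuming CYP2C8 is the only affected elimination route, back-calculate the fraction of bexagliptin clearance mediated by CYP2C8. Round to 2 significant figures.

0.89

CL'/CL = 1 / 0.211 = 4.739
5.2·fm + (1 − fm) = 4.739
fm = (4.739 − 1) / (5.2 − 1) = 0.89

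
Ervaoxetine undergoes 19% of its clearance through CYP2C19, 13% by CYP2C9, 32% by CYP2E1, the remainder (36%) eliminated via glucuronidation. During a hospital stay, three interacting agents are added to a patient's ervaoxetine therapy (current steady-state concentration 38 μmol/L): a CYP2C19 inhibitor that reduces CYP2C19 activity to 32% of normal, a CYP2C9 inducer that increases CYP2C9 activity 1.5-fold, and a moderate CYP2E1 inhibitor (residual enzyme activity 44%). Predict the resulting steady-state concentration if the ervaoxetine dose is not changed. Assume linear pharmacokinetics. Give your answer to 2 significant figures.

The CYP2C19 pathway (19% of clearance) drops to 0.32× activity: 0.19 × 0.32 = 0.0608.
The CYP2C9 pathway (13% of clearance) rises to 1.5× activity: 0.13 × 1.5 = 0.195.
The CYP2E1 pathway (32% of clearance) is reduced to 0.44× activity: 0.32 × 0.44 = 0.1408.
The remaining 36% of clearance is unaffected.
Relative clearance = 0.0608 + 0.195 + 0.1408 + 0.36 = 0.7566.
Steady-state concentration ∝ 1/CL: new value = 38 / 0.7566 = 50 μmol/L.

50 μmol/L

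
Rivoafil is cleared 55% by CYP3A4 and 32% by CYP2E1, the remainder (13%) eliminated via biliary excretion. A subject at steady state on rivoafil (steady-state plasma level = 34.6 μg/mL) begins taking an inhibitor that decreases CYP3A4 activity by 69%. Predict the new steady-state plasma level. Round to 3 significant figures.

55.8 μg/mL

The CYP3A4 pathway (55% of clearance) falls to 0.31× activity: 0.55 × 0.31 = 0.1705.
CYP2E1 (32%) and the residual 13% are unaffected.
CL_new/CL_old = 0.1705 + 0.32 + 0.13 = 0.6205.
With dosing unchanged, steady-state plasma level scales as 1/CL: 34.6 / 0.6205 = 55.8 μg/mL.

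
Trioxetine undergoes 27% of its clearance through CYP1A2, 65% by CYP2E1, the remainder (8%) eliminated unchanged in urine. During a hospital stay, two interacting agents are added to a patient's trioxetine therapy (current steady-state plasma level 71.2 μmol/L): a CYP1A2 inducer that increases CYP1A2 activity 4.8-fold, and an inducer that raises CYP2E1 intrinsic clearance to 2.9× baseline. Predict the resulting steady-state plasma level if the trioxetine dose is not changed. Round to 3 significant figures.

CYP1A2: 0.27 × 4.8 = 1.296
CYP2E1: 0.65 × 2.9 = 1.885
Other: 0.08 (unchanged)
CL_new/CL_old = 1.296 + 1.885 + 0.08 = 3.261.
New steady-state plasma level = 71.2 / 3.261 = 21.8 μmol/L (concentration scales inversely with clearance).

21.8 μmol/L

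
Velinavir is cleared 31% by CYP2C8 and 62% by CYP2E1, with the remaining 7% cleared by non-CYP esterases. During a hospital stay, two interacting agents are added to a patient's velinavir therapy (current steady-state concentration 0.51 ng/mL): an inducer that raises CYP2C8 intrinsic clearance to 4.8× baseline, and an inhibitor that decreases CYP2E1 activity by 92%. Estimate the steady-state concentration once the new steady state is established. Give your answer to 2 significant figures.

The CYP2C8 pathway (31% of clearance) is boosted to 4.8× activity: 0.31 × 4.8 = 1.488.
The CYP2E1 pathway (62% of clearance) drops to 0.08× activity: 0.62 × 0.08 = 0.0496.
Non-CYP routes (7%) are unchanged.
New clearance relative to baseline: 1.488 + 0.0496 + 0.07 = 1.6076.
Dividing the baseline by the relative clearance: 0.51 / 1.6076 = 0.32 ng/mL.

0.32 ng/mL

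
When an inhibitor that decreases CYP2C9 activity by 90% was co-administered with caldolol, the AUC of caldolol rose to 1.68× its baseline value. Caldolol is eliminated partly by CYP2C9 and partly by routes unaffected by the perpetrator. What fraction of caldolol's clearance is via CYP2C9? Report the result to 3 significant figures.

0.450

CL'/CL = 1 / 1.68 = 0.5952
0.1·fm + (1 − fm) = 0.5952
fm = (0.5952 − 1) / (0.1 − 1) = 0.450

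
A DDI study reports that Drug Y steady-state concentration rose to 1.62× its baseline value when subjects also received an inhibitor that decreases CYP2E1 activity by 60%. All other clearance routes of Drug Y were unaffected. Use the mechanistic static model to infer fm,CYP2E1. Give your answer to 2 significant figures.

0.64

Let fm be the CYP2E1 fraction. New clearance relative to baseline = fm × 0.4 + (1 − fm).
Steady-state concentration ratio = 1 / (new CL fraction), so new CL fraction = 1 / 1.62 = 0.6173.
fm × 0.4 + 1 − fm = 0.6173  ⇒  fm × (0.4 − 1) = −0.3827  ⇒  fm = 0.64.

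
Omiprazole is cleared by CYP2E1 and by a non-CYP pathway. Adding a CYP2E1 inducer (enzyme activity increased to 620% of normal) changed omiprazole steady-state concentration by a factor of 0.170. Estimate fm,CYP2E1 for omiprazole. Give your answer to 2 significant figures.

Let fm be the CYP2E1 fraction. New clearance relative to baseline = fm × 6.2 + (1 − fm).
Steady-state concentration ratio = 1 / (new CL fraction), so new CL fraction = 1 / 0.170 = 5.882.
fm × 6.2 + 1 − fm = 5.882  ⇒  fm × (6.2 − 1) = 4.882  ⇒  fm = 0.94.

0.94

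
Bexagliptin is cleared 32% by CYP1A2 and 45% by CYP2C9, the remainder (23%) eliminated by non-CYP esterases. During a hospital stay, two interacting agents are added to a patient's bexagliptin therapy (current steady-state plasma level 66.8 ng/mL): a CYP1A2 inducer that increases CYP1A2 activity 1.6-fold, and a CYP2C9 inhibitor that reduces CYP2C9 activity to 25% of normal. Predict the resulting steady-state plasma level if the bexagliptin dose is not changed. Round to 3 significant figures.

The CYP1A2 pathway (32% of clearance) rises to 1.6× activity: 0.32 × 1.6 = 0.512.
The CYP2C9 pathway (45% of clearance) is reduced to 0.25× activity: 0.45 × 0.25 = 0.1125.
The remaining 23% of clearance is unaffected.
Relative clearance = 0.512 + 0.1125 + 0.23 = 0.8545.
New steady-state plasma level = 66.8 / 0.8545 = 78.2 ng/mL (concentration scales inversely with clearance).

78.2 ng/mL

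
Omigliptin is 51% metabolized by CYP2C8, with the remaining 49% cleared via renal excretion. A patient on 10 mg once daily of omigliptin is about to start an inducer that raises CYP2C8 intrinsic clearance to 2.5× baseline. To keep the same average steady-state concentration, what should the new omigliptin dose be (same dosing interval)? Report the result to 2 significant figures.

The CYP2C8 pathway (51% of clearance) increases to 2.5× activity: 0.51 × 2.5 = 1.275.
The remaining 49% of clearance is unaffected.
Relative clearance = 1.275 + 0.49 = 1.765.
To maintain the same steady-state level, dose must scale with clearance: new dose = 10 × 1.765 = 18 mg.

18 mg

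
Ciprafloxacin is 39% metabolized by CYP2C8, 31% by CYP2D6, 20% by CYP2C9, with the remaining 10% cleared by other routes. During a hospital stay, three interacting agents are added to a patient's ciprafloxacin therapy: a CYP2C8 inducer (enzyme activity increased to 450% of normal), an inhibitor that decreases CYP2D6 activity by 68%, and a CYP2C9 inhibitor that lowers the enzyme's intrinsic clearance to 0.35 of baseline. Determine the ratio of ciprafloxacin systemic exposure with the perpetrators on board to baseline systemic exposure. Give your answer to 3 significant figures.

CYP2C8: 0.39 × 4.5 = 1.755
CYP2D6: 0.31 × 0.32 = 0.0992
CYP2C9: 0.2 × 0.35 = 0.07
Other: 0.1 (unchanged)
Relative clearance = 1.755 + 0.0992 + 0.07 + 0.1 = 2.0242.
Net systemic exposure ratio = 1 / 2.0242 = 0.494.

0.494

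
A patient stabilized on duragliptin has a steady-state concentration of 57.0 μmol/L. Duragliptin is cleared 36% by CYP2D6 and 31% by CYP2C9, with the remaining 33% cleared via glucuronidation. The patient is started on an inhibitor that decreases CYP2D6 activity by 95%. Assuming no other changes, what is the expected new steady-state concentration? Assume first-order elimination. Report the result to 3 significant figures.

86.6 μmol/L

The CYP2D6 pathway (36% of clearance) drops to 0.05× activity: 0.36 × 0.05 = 0.018.
CYP2C9 (31%) and the residual 33% are unaffected.
CL_new/CL_old = 0.018 + 0.31 + 0.33 = 0.658.
Steady-state concentration ∝ 1/CL, so new value = 57.0 / 0.658 = 86.6 μmol/L.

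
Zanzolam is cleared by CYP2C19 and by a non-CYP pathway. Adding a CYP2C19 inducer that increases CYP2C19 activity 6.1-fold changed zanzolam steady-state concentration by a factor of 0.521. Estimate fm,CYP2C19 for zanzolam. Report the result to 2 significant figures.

0.18

Call the CYP2C19 fraction fm. After the interaction, CL_new/CL_old = fm × 6.1 + (1 − fm).
Steady-state concentration ratio = 1 / (new CL fraction), so new CL fraction = 1 / 0.521 = 1.919.
fm × 6.1 + 1 − fm = 1.919  ⇒  fm × (6.1 − 1) = 0.9194  ⇒  fm = 0.18.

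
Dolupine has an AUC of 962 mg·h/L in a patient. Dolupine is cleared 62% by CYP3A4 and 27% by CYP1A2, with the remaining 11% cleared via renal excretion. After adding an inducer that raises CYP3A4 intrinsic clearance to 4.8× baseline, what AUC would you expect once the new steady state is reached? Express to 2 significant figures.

The CYP3A4 pathway (62% of clearance) is boosted to 4.8× activity: 0.62 × 4.8 = 2.976.
CYP1A2 (27%) and the residual 11% are unaffected.
CL_new/CL_old = 2.976 + 0.27 + 0.11 = 3.356.
AUC ∝ 1/CL, so new value = 962 / 3.356 = 2.9 × 10² mg·h/L.

2.9 × 10² mg·h/L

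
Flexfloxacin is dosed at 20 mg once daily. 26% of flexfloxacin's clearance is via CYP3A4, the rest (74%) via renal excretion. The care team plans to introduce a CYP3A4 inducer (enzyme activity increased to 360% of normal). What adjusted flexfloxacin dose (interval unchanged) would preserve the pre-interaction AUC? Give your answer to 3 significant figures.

CYP3A4: 0.26 × 3.6 = 0.936
Other: 0.74 (unchanged)
Relative clearance = 0.936 + 0.74 = 1.676.
Css,avg = (dose rate)/CL, so holding Css fixed requires dose ∝ CL: 20 × 1.676 = 33.5 mg.

33.5 mg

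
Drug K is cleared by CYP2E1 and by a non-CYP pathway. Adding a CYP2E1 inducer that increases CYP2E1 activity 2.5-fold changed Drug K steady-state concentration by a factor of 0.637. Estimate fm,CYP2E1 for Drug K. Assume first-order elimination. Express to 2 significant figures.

CL'/CL = 1 / 0.637 = 1.57
2.5·fm + (1 − fm) = 1.57
fm = (1.57 − 1) / (2.5 − 1) = 0.38

0.38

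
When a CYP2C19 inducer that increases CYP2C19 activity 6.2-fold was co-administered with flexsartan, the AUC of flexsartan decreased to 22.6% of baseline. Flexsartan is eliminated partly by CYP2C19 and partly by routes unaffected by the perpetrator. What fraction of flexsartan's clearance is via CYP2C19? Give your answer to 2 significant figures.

CL'/CL = 1 / 0.226 = 4.425
6.2·fm + (1 − fm) = 4.425
fm = (4.425 − 1) / (6.2 − 1) = 0.66

0.66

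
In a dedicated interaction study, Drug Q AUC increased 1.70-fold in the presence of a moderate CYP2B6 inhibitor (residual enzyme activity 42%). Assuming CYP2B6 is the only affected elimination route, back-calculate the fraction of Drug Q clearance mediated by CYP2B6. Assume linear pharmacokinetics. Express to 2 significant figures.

Let x = fm,CYP2B6. Because AUC ∝ 1/CL, relative clearance fell to 1/1.70 = 0.5882.
Setting x·0.42 + (1 − x) = 0.5882 and solving: x = (0.5882 − 1)/(0.42 − 1) = 0.71.

0.71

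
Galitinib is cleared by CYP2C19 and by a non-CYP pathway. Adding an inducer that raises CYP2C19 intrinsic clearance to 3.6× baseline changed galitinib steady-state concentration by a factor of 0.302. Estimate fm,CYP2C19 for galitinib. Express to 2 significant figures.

CL'/CL = 1 / 0.302 = 3.311
3.6·fm + (1 − fm) = 3.311
fm = (3.311 − 1) / (3.6 − 1) = 0.89

0.89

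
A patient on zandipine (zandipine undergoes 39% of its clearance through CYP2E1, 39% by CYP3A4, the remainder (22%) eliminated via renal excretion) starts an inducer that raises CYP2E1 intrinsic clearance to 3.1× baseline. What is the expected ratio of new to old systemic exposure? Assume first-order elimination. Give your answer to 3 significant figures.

CYP2E1: 0.39 × 3.1 = 1.209
CYP3A4: 0.39 (unchanged)
Other: 0.22 (unchanged)
New clearance relative to baseline: 1.209 + 0.39 + 0.22 = 1.819.
Systemic exposure ratio = CL_old/CL_new = 1 / 1.819 = 0.550.

0.550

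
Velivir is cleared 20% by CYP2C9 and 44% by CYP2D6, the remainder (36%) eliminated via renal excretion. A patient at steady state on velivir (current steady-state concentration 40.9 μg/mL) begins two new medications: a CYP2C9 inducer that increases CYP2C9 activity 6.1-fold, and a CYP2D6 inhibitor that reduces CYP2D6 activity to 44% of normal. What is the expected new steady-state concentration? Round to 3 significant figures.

23.1 μg/mL

The CYP2C9 pathway (20% of clearance) rises to 6.1× activity: 0.2 × 6.1 = 1.22.
The CYP2D6 pathway (44% of clearance) drops to 0.44× activity: 0.44 × 0.44 = 0.1936.
Non-CYP routes (36%) are unchanged.
CL_new/CL_old = 1.22 + 0.1936 + 0.36 = 1.7736.
New steady-state concentration = 40.9 / 1.7736 = 23.1 μg/mL (concentration scales inversely with clearance).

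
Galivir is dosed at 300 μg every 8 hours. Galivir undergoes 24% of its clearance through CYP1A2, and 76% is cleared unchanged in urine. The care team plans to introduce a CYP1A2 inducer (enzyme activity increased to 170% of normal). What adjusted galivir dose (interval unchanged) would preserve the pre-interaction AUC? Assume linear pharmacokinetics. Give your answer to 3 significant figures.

CYP1A2: 0.24 × 1.7 = 0.408
Other: 0.76 (unchanged)
New clearance relative to baseline: 0.408 + 0.76 = 1.168.
Exposure is unchanged when dose changes in proportion to clearance. New dose = 300 μg × 1.168 = 350 μg.

350 μg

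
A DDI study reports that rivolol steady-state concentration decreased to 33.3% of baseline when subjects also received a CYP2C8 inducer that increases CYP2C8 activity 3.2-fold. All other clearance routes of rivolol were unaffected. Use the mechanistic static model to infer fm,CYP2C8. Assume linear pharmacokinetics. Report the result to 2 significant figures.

0.91

CL'/CL = 1 / 0.333 = 3.003
3.2·fm + (1 − fm) = 3.003
fm = (3.003 − 1) / (3.2 − 1) = 0.91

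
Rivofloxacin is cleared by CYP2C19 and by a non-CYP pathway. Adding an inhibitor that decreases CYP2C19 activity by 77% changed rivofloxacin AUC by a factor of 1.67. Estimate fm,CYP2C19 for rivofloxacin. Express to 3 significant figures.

0.521

Call the CYP2C19 fraction fm. After the interaction, CL_new/CL_old = fm × 0.23 + (1 − fm).
AUC ratio = 1 / (new CL fraction), so new CL fraction = 1 / 1.67 = 0.5988.
fm × 0.23 + 1 − fm = 0.5988  ⇒  fm × (0.23 − 1) = −0.4012  ⇒  fm = 0.521.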